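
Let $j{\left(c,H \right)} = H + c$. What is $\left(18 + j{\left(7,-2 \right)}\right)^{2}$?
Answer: $529$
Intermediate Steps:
$\left(18 + j{\left(7,-2 \right)}\right)^{2} = \left(18 + \left(-2 + 7\right)\right)^{2} = \left(18 + 5\right)^{2} = 23^{2} = 529$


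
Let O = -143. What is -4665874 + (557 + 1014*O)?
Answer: -4810319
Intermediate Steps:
-4665874 + (557 + 1014*O) = -4665874 + (557 + 1014*(-143)) = -4665874 + (557 - 145002) = -4665874 - 144445 = -4810319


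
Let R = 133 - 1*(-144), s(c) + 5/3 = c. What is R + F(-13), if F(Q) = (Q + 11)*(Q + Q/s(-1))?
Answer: 1173/4 ≈ 293.25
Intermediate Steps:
s(c) = -5/3 + c
R = 277 (R = 133 + 144 = 277)
F(Q) = 5*Q*(11 + Q)/8 (F(Q) = (Q + 11)*(Q + Q/(-5/3 - 1)) = (11 + Q)*(Q + Q/(-8/3)) = (11 + Q)*(Q + Q*(-3/8)) = (11 + Q)*(Q - 3*Q/8) = (11 + Q)*(5*Q/8) = 5*Q*(11 + Q)/8)
R + F(-13) = 277 + (5/8)*(-13)*(11 - 13) = 277 + (5/8)*(-13)*(-2) = 277 + 65/4 = 1173/4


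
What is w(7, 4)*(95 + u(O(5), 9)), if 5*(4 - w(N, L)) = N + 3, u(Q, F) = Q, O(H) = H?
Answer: 200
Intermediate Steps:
w(N, L) = 17/5 - N/5 (w(N, L) = 4 - (N + 3)/5 = 4 - (3 + N)/5 = 4 + (-3/5 - N/5) = 17/5 - N/5)
w(7, 4)*(95 + u(O(5), 9)) = (17/5 - 1/5*7)*(95 + 5) = (17/5 - 7/5)*100 = 2*100 = 200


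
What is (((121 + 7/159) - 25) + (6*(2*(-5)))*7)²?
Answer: 2653177081/25281 ≈ 1.0495e+5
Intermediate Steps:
(((121 + 7/159) - 25) + (6*(2*(-5)))*7)² = (((121 + 7*(1/159)) - 25) + (6*(-10))*7)² = (((121 + 7/159) - 25) - 60*7)² = ((19246/159 - 25) - 420)² = (15271/159 - 420)² = (-51509/159)² = 2653177081/25281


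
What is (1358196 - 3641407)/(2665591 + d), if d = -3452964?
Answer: 2283211/787373 ≈ 2.8998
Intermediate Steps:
(1358196 - 3641407)/(2665591 + d) = (1358196 - 3641407)/(2665591 - 3452964) = -2283211/(-787373) = -2283211*(-1/787373) = 2283211/787373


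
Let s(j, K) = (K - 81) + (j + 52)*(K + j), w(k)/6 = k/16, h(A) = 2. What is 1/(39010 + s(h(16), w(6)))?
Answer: 4/156643 ≈ 2.5536e-5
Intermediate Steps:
w(k) = 3*k/8 (w(k) = 6*(k/16) = 3*k/8)
s(j, K) = -81 + K + (52 + j)*(K + j) (s(j, K) = (-81 + K) + (52 + j)*(K + j) = -81 + K + (52 + j)*(K + j))
1/(39010 + s(h(16), w(6))) = 1/(39010 + (-81 + 2**2 + 52*2 + 53*((3/8)*6) + ((3/8)*6)*2)) = 1/(39010 + (-81 + 4 + 104 + 53*(9/4) + (9/4)*2)) = 1/(39010 + (-81 + 4 + 104 + 477/4 + 9/2)) = 1/(39010 + 603/4) = 1/(156643/4) = 4/156643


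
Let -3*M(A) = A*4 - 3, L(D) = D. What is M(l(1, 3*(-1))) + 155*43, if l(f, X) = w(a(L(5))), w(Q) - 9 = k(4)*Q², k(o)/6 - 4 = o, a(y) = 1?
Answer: 6590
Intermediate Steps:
k(o) = 24 + 6*o
w(Q) = 9 + 48*Q² (w(Q) = 9 + (24 + 6*4)*Q² = 9 + (24 + 24)*Q² = 9 + 48*Q²)
l(f, X) = 57 (l(f, X) = 9 + 48*1² = 9 + 48*1 = 9 + 48 = 57)
M(A) = 1 - 4*A/3 (M(A) = -(A*4 - 3)/3 = -(4*A - 3)/3 = -(-3 + 4*A)/3 = 1 - 4*A/3)
M(l(1, 3*(-1))) + 155*43 = (1 - 4/3*57) + 155*43 = (1 - 76) + 6665 = -75 + 6665 = 6590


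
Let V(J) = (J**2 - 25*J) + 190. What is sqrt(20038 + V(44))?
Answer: 2*sqrt(5266) ≈ 145.13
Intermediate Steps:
V(J) = 190 + J**2 - 25*J
sqrt(20038 + V(44)) = sqrt(20038 + (190 + 44**2 - 25*44)) = sqrt(20038 + (190 + 1936 - 1100)) = sqrt(20038 + 1026) = sqrt(21064) = 2*sqrt(5266)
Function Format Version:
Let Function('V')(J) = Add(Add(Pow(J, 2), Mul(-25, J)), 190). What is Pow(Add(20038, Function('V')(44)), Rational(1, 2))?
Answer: Mul(2, Pow(5266, Rational(1, 2))) ≈ 145.13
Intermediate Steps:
Function('V')(J) = Add(190, Pow(J, 2), Mul(-25, J))
Pow(Add(20038, Function('V')(44)), Rational(1, 2)) = Pow(Add(20038, Add(190, Pow(44, 2), Mul(-25, 44))), Rational(1, 2)) = Pow(Add(20038, Add(190, 1936, -1100)), Rational(1, 2)) = Pow(Add(20038, 1026), Rational(1, 2)) = Pow(21064, Rational(1, 2)) = Mul(2, Pow(5266, Rational(1, 2)))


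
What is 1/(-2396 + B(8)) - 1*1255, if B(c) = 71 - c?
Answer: -2927916/2333 ≈ -1255.0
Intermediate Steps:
1/(-2396 + B(8)) - 1*1255 = 1/(-2396 + (71 - 1*8)) - 1*1255 = 1/(-2396 + (71 - 8)) - 1255 = 1/(-2396 + 63) - 1255 = 1/(-2333) - 1255 = -1/2333 - 1255 = -2927916/2333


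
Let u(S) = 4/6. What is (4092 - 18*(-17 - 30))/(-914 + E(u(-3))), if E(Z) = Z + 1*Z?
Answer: -7407/1369 ≈ -5.4105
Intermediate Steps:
u(S) = ⅔ (u(S) = 4*(⅙) = ⅔)
E(Z) = 2*Z (E(Z) = Z + Z = 2*Z)
(4092 - 18*(-17 - 30))/(-914 + E(u(-3))) = (4092 - 18*(-17 - 30))/(-914 + 2*(⅔)) = (4092 - 18*(-47))/(-914 + 4/3) = (4092 + 846)/(-2738/3) = 4938*(-3/2738) = -7407/1369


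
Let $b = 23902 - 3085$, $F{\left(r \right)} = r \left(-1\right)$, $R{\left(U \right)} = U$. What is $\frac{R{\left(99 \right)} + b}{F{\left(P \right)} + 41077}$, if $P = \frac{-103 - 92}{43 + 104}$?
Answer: $\frac{170814}{335473} \approx 0.50917$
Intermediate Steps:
$P = - \frac{65}{49}$ ($P = - \frac{195}{147} = \left(-195\right) \frac{1}{147} = - \frac{65}{49} \approx -1.3265$)
$F{\left(r \right)} = - r$
$b = 20817$ ($b = 23902 - 3085 = 20817$)
$\frac{R{\left(99 \right)} + b}{F{\left(P \right)} + 41077} = \frac{99 + 20817}{\left(-1\right) \left(- \frac{65}{49}\right) + 41077} = \frac{20916}{\frac{65}{49} + 41077} = \frac{20916}{\frac{2012838}{49}} = 20916 \cdot \frac{49}{2012838} = \frac{170814}{335473}$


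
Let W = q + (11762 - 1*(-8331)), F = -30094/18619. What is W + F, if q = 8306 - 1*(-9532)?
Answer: 706207195/18619 ≈ 37929.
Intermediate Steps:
q = 17838 (q = 8306 + 9532 = 17838)
F = -30094/18619 (F = -30094*1/18619 = -30094/18619 ≈ -1.6163)
W = 37931 (W = 17838 + (11762 - 1*(-8331)) = 17838 + (11762 + 8331) = 17838 + 20093 = 37931)
W + F = 37931 - 30094/18619 = 706207195/18619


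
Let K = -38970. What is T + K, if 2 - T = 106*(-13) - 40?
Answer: -37550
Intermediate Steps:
T = 1420 (T = 2 - (106*(-13) - 40) = 2 - (-1378 - 40) = 2 - 1*(-1418) = 2 + 1418 = 1420)
T + K = 1420 - 38970 = -37550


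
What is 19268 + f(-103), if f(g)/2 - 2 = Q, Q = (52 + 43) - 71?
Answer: 19320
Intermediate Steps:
Q = 24 (Q = 95 - 71 = 24)
f(g) = 52 (f(g) = 4 + 2*24 = 4 + 48 = 52)
19268 + f(-103) = 19268 + 52 = 19320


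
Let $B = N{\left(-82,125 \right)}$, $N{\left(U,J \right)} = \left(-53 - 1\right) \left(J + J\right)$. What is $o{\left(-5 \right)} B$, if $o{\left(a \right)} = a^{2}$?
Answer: $-337500$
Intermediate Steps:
$N{\left(U,J \right)} = - 108 J$ ($N{\left(U,J \right)} = - 54 \cdot 2 J = - 108 J$)
$B = -13500$ ($B = \left(-108\right) 125 = -13500$)
$o{\left(-5 \right)} B = \left(-5\right)^{2} \left(-13500\right) = 25 \left(-13500\right) = -337500$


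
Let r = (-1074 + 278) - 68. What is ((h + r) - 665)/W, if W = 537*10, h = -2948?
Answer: -4477/5370 ≈ -0.83371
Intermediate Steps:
r = -864 (r = -796 - 68 = -864)
W = 5370
((h + r) - 665)/W = ((-2948 - 864) - 665)/5370 = (-3812 - 665)*(1/5370) = -4477*1/5370 = -4477/5370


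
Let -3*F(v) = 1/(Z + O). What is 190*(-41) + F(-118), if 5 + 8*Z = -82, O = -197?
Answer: -38864302/4989 ≈ -7790.0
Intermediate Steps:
Z = -87/8 (Z = -5/8 + (⅛)*(-82) = -5/8 - 41/4 = -87/8 ≈ -10.875)
F(v) = 8/4989 (F(v) = -1/(3*(-87/8 - 197)) = -1/(3*(-1663/8)) = -⅓*(-8/1663) = 8/4989)
190*(-41) + F(-118) = 190*(-41) + 8/4989 = -7790 + 8/4989 = -38864302/4989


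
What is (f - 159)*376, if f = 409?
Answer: 94000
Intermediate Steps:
(f - 159)*376 = (409 - 159)*376 = 250*376 = 94000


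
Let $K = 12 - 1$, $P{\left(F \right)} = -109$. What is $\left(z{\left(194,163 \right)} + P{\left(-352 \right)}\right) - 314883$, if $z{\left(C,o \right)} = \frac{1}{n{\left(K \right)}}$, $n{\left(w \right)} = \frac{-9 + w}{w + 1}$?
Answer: $-314986$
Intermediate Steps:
$K = 11$
$n{\left(w \right)} = \frac{-9 + w}{1 + w}$
$z{\left(C,o \right)} = 6$ ($z{\left(C,o \right)} = \frac{1}{\frac{1}{1 + 11} \left(-9 + 11\right)} = \frac{1}{\frac{1}{12} \cdot 2} = \frac{1}{\frac{1}{6}} = 6$)
$\left(z{\left(194,163 \right)} + P{\left(-352 \right)}\right) - 314883 = \left(6 - 109\right) - 314883 = -103 - 314883 = -314986$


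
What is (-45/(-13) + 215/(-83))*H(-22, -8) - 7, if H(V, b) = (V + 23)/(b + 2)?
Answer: -23129/3237 ≈ -7.1452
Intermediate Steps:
H(V, b) = (23 + V)/(2 + b)
(-45/(-13) + 215/(-83))*H(-22, -8) - 7 = (-45/(-13) + 215/(-83))*((23 - 22)/(2 - 8)) - 7 = (-45*(-1/13) + 215*(-1/83))*(1/(-6)) - 7 = (45/13 - 215/83)*(-⅙*1) - 7 = (940/1079)*(-⅙) - 7 = -470/3237 - 7 = -23129/3237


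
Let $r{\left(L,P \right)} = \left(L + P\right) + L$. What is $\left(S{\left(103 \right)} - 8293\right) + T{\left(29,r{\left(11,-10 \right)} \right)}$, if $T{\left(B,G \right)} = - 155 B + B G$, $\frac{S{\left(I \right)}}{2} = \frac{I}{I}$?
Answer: $-12438$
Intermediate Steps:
$r{\left(L,P \right)} = P + 2 L$
$S{\left(I \right)} = 2$ ($S{\left(I \right)} = 2 \frac{I}{I} = 2 \cdot 1 = 2$)
$\left(S{\left(103 \right)} - 8293\right) + T{\left(29,r{\left(11,-10 \right)} \right)} = \left(2 - 8293\right) + 29 \left(-155 + \left(-10 + 2 \cdot 11\right)\right) = -8291 + 29 \left(-155 + \left(-10 + 22\right)\right) = -8291 + 29 \left(-155 + 12\right) = -8291 + 29 \left(-143\right) = -8291 - 4147 = -12438$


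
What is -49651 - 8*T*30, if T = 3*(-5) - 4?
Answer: -45091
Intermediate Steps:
T = -19 (T = -15 - 4 = -19)
-49651 - 8*T*30 = -49651 - 8*(-19)*30 = -49651 - (-152)*30 = -49651 - 1*(-4560) = -49651 + 4560 = -45091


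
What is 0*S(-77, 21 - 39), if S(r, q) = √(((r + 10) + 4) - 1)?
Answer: 0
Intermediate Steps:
S(r, q) = √(13 + r) (S(r, q) = √(((10 + r) + 4) - 1) = √((14 + r) - 1) = √(13 + r))
0*S(-77, 21 - 39) = 0*√(13 - 77) = 0*√(-64) = 0*(8*I) = 0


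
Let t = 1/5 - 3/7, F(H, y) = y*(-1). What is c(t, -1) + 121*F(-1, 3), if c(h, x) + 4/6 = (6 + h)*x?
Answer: -38791/105 ≈ -369.44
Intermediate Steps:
F(H, y) = -y
t = -8/35 (t = 1*(⅕) - 3*⅐ = ⅕ - 3/7 = -8/35 ≈ -0.22857)
c(h, x) = -⅔ + x*(6 + h) (c(h, x) = -⅔ + (6 + h)*x = -⅔ + x*(6 + h))
c(t, -1) + 121*F(-1, 3) = (-⅔ + 6*(-1) - 8/35*(-1)) + 121*(-1*3) = (-⅔ - 6 + 8/35) + 121*(-3) = -676/105 - 363 = -38791/105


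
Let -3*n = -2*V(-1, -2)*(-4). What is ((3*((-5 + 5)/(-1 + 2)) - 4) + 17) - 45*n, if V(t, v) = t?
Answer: -107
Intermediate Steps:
n = 8/3 (n = -(-2*(-1))*(-4)/3 = -2*(-4)/3 = -⅓*(-8) = 8/3 ≈ 2.6667)
((3*((-5 + 5)/(-1 + 2)) - 4) + 17) - 45*n = ((3*((-5 + 5)/(-1 + 2)) - 4) + 17) - 45*8/3 = ((3*(0/1) - 4) + 17) - 120 = ((3*(0*1) - 4) + 17) - 120 = ((3*0 - 4) + 17) - 120 = ((0 - 4) + 17) - 120 = (-4 + 17) - 120 = 13 - 120 = -107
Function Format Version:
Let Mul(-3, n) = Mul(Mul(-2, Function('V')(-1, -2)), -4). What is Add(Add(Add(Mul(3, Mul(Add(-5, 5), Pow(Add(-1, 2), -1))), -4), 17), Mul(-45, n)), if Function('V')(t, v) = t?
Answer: -107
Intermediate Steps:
n = Rational(8, 3) (n = Mul(Rational(-1, 3), Mul(Mul(-2, -1), -4)) = Mul(Rational(-1, 3), Mul(2, -4)) = Mul(Rational(-1, 3), -8) = Rational(8, 3) ≈ 2.6667)
Add(Add(Add(Mul(3, Mul(Add(-5, 5), Pow(Add(-1, 2), -1))), -4), 17), Mul(-45, n)) = Add(Add(Add(Mul(3, Mul(Add(-5, 5), Pow(Add(-1, 2), -1))), -4), 17), Mul(-45, Rational(8, 3))) = Add(Add(Add(Mul(3, Mul(0, Pow(1, -1))), -4), 17), -120) = Add(Add(Add(Mul(3, Mul(0, 1)), -4), 17), -120) = Add(Add(Add(Mul(3, 0), -4), 17), -120) = Add(Add(Add(0, -4), 17), -120) = Add(Add(-4, 17), -120) = Add(13, -120) = -107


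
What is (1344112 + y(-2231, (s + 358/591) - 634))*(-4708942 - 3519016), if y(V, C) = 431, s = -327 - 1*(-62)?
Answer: -11062843333194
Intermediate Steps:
s = -265 (s = -327 + 62 = -265)
(1344112 + y(-2231, (s + 358/591) - 634))*(-4708942 - 3519016) = (1344112 + 431)*(-4708942 - 3519016) = 1344543*(-8227958) = -11062843333194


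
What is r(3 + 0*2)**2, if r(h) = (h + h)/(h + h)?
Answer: 1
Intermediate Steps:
r(h) = 1 (r(h) = (2*h)/((2*h)) = (2*h)*(1/(2*h)) = 1)
r(3 + 0*2)**2 = 1**2 = 1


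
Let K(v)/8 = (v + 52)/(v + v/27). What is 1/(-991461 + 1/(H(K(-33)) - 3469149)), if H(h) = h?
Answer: -267124815/264843836204792 ≈ -1.0086e-6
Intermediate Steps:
K(v) = 54*(52 + v)/(7*v) (K(v) = 8*((v + 52)/(v + v/27)) = 8*((52 + v)/(v + v*(1/27))) = 8*((52 + v)/(v + v/27)) = 8*((52 + v)/((28*v/27))) = 8*((52 + v)*(27/(28*v))) = 8*(27*(52 + v)/(28*v)) = 54*(52 + v)/(7*v))
1/(-991461 + 1/(H(K(-33)) - 3469149)) = 1/(-991461 + 1/((54/7)*(52 - 33)/(-33) - 3469149)) = 1/(-991461 + 1/((54/7)*(-1/33)*19 - 3469149)) = 1/(-991461 + 1/(-342/77 - 3469149)) = 1/(-991461 + 1/(-267124815/77)) = 1/(-991461 - 77/267124815) = 1/(-264843836204792/267124815) = -267124815/264843836204792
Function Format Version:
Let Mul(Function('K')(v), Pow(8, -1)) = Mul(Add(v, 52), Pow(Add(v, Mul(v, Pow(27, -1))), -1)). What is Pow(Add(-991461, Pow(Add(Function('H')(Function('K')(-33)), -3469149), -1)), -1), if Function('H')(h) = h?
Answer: Rational(-267124815, 264843836204792) ≈ -1.0086e-6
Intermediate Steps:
Function('K')(v) = Mul(Rational(54, 7), Pow(v, -1), Add(52, v)) (Function('K')(v) = Mul(8, Mul(Add(v, 52), Pow(Add(v, Mul(v, Pow(27, -1))), -1))) = Mul(8, Mul(Add(52, v), Pow(Add(v, Mul(v, Rational(1, 27))), -1))) = Mul(8, Mul(Add(52, v), Pow(Add(v, Mul(Rational(1, 27), v)), -1))) = Mul(8, Mul(Add(52, v), Pow(Mul(Rational(28, 27), v), -1))) = Mul(8, Mul(Add(52, v), Mul(Rational(27, 28), Pow(v, -1)))) = Mul(8, Mul(Rational(27, 28), Pow(v, -1), Add(52, v))) = Mul(Rational(54, 7), Pow(v, -1), Add(52, v)))
Pow(Add(-991461, Pow(Add(Function('H')(Function('K')(-33)), -3469149), -1)), -1) = Pow(Add(-991461, Pow(Add(Mul(Rational(54, 7), Pow(-33, -1), Add(52, -33)), -3469149), -1)), -1) = Pow(Add(-991461, Pow(Add(Mul(Rational(54, 7), Rational(-1, 33), 19), -3469149), -1)), -1) = Pow(Add(-991461, Pow(Add(Rational(-342, 77), -3469149), -1)), -1) = Pow(Add(-991461, Pow(Rational(-267124815, 77), -1)), -1) = Pow(Add(-991461, Rational(-77, 267124815)), -1) = Pow(Rational(-264843836204792, 267124815), -1) = Rational(-267124815, 264843836204792)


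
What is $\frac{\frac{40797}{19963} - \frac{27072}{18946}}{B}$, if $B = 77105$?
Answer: $\frac{16607259}{2083041131485} \approx 7.9726 \cdot 10^{-6}$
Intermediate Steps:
$\frac{\frac{40797}{19963} - \frac{27072}{18946}}{B} = \frac{\frac{40797}{19963} - \frac{27072}{18946}}{77105} = \left(40797 \cdot \frac{1}{19963} - \frac{13536}{9473}\right) \frac{1}{77105} = \left(\frac{40797}{19963} - \frac{13536}{9473}\right) \frac{1}{77105} = \frac{116250813}{189109499} \cdot \frac{1}{77105} = \frac{16607259}{2083041131485}$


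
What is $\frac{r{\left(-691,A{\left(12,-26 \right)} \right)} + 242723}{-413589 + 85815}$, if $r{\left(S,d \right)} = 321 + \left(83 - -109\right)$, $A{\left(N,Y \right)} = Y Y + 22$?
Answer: $- \frac{121618}{163887} \approx -0.74208$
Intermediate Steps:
$A{\left(N,Y \right)} = 22 + Y^{2}$ ($A{\left(N,Y \right)} = Y^{2} + 22 = 22 + Y^{2}$)
$r{\left(S,d \right)} = 513$ ($r{\left(S,d \right)} = 321 + \left(83 + 109\right) = 321 + 192 = 513$)
$\frac{r{\left(-691,A{\left(12,-26 \right)} \right)} + 242723}{-413589 + 85815} = \frac{513 + 242723}{-413589 + 85815} = \frac{243236}{-327774} = 243236 \left(- \frac{1}{327774}\right) = - \frac{121618}{163887}$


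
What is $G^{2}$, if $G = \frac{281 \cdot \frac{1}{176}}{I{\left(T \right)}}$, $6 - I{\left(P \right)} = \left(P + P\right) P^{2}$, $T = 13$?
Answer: $\frac{78961}{596428754944} \approx 1.3239 \cdot 10^{-7}$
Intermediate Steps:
$I{\left(P \right)} = 6 - 2 P^{3}$ ($I{\left(P \right)} = 6 - \left(P + P\right) P^{2} = 6 - 2 P P^{2} = 6 - 2 P^{3}$)
$G = - \frac{281}{772288}$ ($G = \frac{281 \cdot \frac{1}{176}}{6 - 2 \cdot 13^{3}} = \frac{281 \cdot \frac{1}{176}}{6 - 4394} = \frac{281}{176 \left(6 - 4394\right)} = \frac{281}{176 \left(-4388\right)} = \frac{281}{176} \left(- \frac{1}{4388}\right) = - \frac{281}{772288} \approx -0.00036385$)
$G^{2} = \left(- \frac{281}{772288}\right)^{2} = \frac{78961}{596428754944}$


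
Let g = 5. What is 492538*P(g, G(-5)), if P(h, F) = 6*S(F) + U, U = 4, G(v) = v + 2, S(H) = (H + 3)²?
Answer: 1970152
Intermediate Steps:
S(H) = (3 + H)²
G(v) = 2 + v
P(h, F) = 4 + 6*(3 + F)² (P(h, F) = 6*(3 + F)² + 4 = 4 + 6*(3 + F)²)
492538*P(g, G(-5)) = 492538*(4 + 6*(3 + (2 - 5))²) = 492538*(4 + 6*(3 - 3)²) = 492538*(4 + 6*0²) = 492538*(4 + 6*0) = 492538*(4 + 0) = 492538*4 = 1970152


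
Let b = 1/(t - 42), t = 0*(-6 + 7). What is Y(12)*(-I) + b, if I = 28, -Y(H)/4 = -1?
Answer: -4705/42 ≈ -112.02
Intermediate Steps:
Y(H) = 4 (Y(H) = -4*(-1) = 4)
t = 0 (t = 0*1 = 0)
b = -1/42 (b = 1/(0 - 42) = 1/(-42) = -1/42 ≈ -0.023810)
Y(12)*(-I) + b = 4*(-1*28) - 1/42 = 4*(-28) - 1/42 = -112 - 1/42 = -4705/42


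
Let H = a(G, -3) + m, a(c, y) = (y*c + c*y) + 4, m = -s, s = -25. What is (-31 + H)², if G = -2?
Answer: 100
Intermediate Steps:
m = 25 (m = -1*(-25) = 25)
a(c, y) = 4 + 2*c*y (a(c, y) = (c*y + c*y) + 4 = 2*c*y + 4 = 4 + 2*c*y)
H = 41 (H = (4 + 2*(-2)*(-3)) + 25 = (4 + 12) + 25 = 16 + 25 = 41)
(-31 + H)² = (-31 + 41)² = 10² = 100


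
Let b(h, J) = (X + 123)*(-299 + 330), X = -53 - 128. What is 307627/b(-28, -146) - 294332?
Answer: -529516563/1798 ≈ -2.9450e+5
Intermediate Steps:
X = -181
b(h, J) = -1798 (b(h, J) = (-181 + 123)*(-299 + 330) = -58*31 = -1798)
307627/b(-28, -146) - 294332 = 307627/(-1798) - 294332 = 307627*(-1/1798) - 294332 = -307627/1798 - 294332 = -529516563/1798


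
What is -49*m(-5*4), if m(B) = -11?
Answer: 539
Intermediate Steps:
-49*m(-5*4) = -49*(-11) = 539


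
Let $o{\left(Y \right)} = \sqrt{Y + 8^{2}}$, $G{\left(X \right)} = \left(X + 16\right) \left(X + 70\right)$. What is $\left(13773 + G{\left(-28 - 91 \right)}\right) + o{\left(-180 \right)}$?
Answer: $18820 + 2 i \sqrt{29} \approx 18820.0 + 10.77 i$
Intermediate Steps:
$G{\left(X \right)} = \left(16 + X\right) \left(70 + X\right)$
$o{\left(Y \right)} = \sqrt{64 + Y}$ ($o{\left(Y \right)} = \sqrt{Y + 64} = \sqrt{64 + Y}$)
$\left(13773 + G{\left(-28 - 91 \right)}\right) + o{\left(-180 \right)} = \left(13773 + \left(1120 + \left(-28 - 91\right)^{2} + 86 \left(-28 - 91\right)\right)\right) + \sqrt{64 - 180} = \left(13773 + \left(1120 + \left(-28 - 91\right)^{2} + 86 \left(-28 - 91\right)\right)\right) + \sqrt{-116} = \left(13773 + \left(1120 + \left(-119\right)^{2} + 86 \left(-119\right)\right)\right) + 2 i \sqrt{29} = \left(13773 + \left(1120 + 14161 - 10234\right)\right) + 2 i \sqrt{29} = \left(13773 + 5047\right) + 2 i \sqrt{29} = 18820 + 2 i \sqrt{29}$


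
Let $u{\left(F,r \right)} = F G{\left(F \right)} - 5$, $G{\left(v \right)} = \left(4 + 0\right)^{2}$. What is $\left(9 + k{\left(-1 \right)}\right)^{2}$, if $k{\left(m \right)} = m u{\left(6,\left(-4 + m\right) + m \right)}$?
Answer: $6724$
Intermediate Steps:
$G{\left(v \right)} = 16$ ($G{\left(v \right)} = 4^{2} = 16$)
$u{\left(F,r \right)} = -5 + 16 F$ ($u{\left(F,r \right)} = F 16 - 5 = 16 F - 5 = -5 + 16 F$)
$k{\left(m \right)} = 91 m$ ($k{\left(m \right)} = m \left(-5 + 16 \cdot 6\right) = m \left(-5 + 96\right) = m 91 = 91 m$)
$\left(9 + k{\left(-1 \right)}\right)^{2} = \left(9 + 91 \left(-1\right)\right)^{2} = \left(9 - 91\right)^{2} = \left(-82\right)^{2} = 6724$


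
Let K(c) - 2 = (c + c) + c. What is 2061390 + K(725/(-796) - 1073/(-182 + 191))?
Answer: 4921743463/2388 ≈ 2.0610e+6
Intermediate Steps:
K(c) = 2 + 3*c (K(c) = 2 + ((c + c) + c) = 2 + (2*c + c) = 2 + 3*c)
2061390 + K(725/(-796) - 1073/(-182 + 191)) = 2061390 + (2 + 3*(725/(-796) - 1073/(-182 + 191))) = 2061390 + (2 + 3*(725*(-1/796) - 1073/9)) = 2061390 + (2 + 3*(-725/796 - 1073*1/9)) = 2061390 + (2 + 3*(-725/796 - 1073/9)) = 2061390 + (2 + 3*(-860633/7164)) = 2061390 + (2 - 860633/2388) = 2061390 - 855857/2388 = 4921743463/2388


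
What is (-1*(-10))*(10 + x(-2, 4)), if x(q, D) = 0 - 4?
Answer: 60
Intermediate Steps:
x(q, D) = -4
(-1*(-10))*(10 + x(-2, 4)) = (-1*(-10))*(10 - 4) = 10*6 = 60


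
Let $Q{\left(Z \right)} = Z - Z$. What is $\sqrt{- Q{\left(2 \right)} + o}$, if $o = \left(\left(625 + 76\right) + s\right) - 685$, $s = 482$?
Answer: $\sqrt{498} \approx 22.316$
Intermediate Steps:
$Q{\left(Z \right)} = 0$
$o = 498$ ($o = \left(\left(625 + 76\right) + 482\right) - 685 = \left(701 + 482\right) - 685 = 1183 - 685 = 498$)
$\sqrt{- Q{\left(2 \right)} + o} = \sqrt{\left(-1\right) 0 + 498} = \sqrt{0 + 498} = \sqrt{498}$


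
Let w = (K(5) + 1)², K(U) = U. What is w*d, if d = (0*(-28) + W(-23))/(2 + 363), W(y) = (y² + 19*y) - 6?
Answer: 3096/365 ≈ 8.4822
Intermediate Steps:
W(y) = -6 + y² + 19*y
d = 86/365 (d = (0*(-28) + (-6 + (-23)² + 19*(-23)))/(2 + 363) = (0 + (-6 + 529 - 437))/365 = (0 + 86)*(1/365) = 86*(1/365) = 86/365 ≈ 0.23562)
w = 36 (w = (5 + 1)² = 6² = 36)
w*d = 36*(86/365) = 3096/365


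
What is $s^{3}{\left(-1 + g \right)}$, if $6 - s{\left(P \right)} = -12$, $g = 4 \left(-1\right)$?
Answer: $5832$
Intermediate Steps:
$g = -4$
$s{\left(P \right)} = 18$ ($s{\left(P \right)} = 6 - -12 = 6 + 12 = 18$)
$s^{3}{\left(-1 + g \right)} = 18^{3} = 5832$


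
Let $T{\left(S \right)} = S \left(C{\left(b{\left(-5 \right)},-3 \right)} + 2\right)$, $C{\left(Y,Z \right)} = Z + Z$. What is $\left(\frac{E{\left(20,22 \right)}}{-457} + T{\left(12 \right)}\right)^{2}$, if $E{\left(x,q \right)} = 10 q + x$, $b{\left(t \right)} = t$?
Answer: $\frac{491774976}{208849} \approx 2354.7$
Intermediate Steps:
$E{\left(x,q \right)} = x + 10 q$
$C{\left(Y,Z \right)} = 2 Z$
$T{\left(S \right)} = - 4 S$ ($T{\left(S \right)} = S \left(2 \left(-3\right) + 2\right) = S \left(-6 + 2\right) = S \left(-4\right) = - 4 S$)
$\left(\frac{E{\left(20,22 \right)}}{-457} + T{\left(12 \right)}\right)^{2} = \left(\frac{20 + 10 \cdot 22}{-457} - 48\right)^{2} = \left(\left(20 + 220\right) \left(- \frac{1}{457}\right) - 48\right)^{2} = \left(240 \left(- \frac{1}{457}\right) - 48\right)^{2} = \left(- \frac{240}{457} - 48\right)^{2} = \left(- \frac{22176}{457}\right)^{2} = \frac{491774976}{208849}$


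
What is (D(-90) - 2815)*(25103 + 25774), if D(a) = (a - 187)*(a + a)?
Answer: 2393508465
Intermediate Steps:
D(a) = 2*a*(-187 + a) (D(a) = (-187 + a)*(2*a) = 2*a*(-187 + a))
(D(-90) - 2815)*(25103 + 25774) = (2*(-90)*(-187 - 90) - 2815)*(25103 + 25774) = (2*(-90)*(-277) - 2815)*50877 = (49860 - 2815)*50877 = 47045*50877 = 2393508465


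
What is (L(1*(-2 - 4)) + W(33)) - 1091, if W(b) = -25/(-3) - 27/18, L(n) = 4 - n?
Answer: -6445/6 ≈ -1074.2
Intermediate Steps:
W(b) = 41/6 (W(b) = -25*(-⅓) - 27*1/18 = 25/3 - 3/2 = 41/6)
(L(1*(-2 - 4)) + W(33)) - 1091 = ((4 - (-2 - 4)) + 41/6) - 1091 = ((4 - (-6)) + 41/6) - 1091 = ((4 - 1*(-6)) + 41/6) - 1091 = ((4 + 6) + 41/6) - 1091 = (10 + 41/6) - 1091 = 101/6 - 1091 = -6445/6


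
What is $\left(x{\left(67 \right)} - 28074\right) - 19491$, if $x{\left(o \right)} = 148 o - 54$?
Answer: $-37703$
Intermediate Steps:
$x{\left(o \right)} = -54 + 148 o$
$\left(x{\left(67 \right)} - 28074\right) - 19491 = \left(\left(-54 + 148 \cdot 67\right) - 28074\right) - 19491 = \left(\left(-54 + 9916\right) - 28074\right) - 19491 = \left(9862 - 28074\right) - 19491 = -18212 - 19491 = -37703$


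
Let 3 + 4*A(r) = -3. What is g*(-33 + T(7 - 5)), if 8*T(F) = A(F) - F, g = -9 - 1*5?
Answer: 3745/8 ≈ 468.13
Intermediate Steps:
A(r) = -3/2 (A(r) = -¾ + (¼)*(-3) = -¾ - ¾ = -3/2)
g = -14 (g = -9 - 5 = -14)
T(F) = -3/16 - F/8 (T(F) = (-3/2 - F)/8 = -3/16 - F/8)
g*(-33 + T(7 - 5)) = -14*(-33 + (-3/16 - (7 - 5)/8)) = -14*(-33 + (-3/16 - ⅛*2)) = -14*(-33 + (-3/16 - ¼)) = -14*(-33 - 7/16) = -14*(-535/16) = 3745/8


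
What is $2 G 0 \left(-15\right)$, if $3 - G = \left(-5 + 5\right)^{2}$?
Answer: $0$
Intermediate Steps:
$G = 3$ ($G = 3 - \left(-5 + 5\right)^{2} = 3 - 0^{2} = 3 - 0 = 3 + 0 = 3$)
$2 G 0 \left(-15\right) = 2 \cdot 3 \cdot 0 \left(-15\right) = 6 \cdot 0 \left(-15\right) = 0 \left(-15\right) = 0$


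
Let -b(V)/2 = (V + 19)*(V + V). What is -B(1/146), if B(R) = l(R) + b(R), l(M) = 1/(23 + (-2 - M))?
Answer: 7727341/16333385 ≈ 0.47310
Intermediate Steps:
b(V) = -4*V*(19 + V) (b(V) = -2*(V + 19)*(V + V) = -2*(19 + V)*2*V = -4*V*(19 + V))
l(M) = 1/(21 - M)
B(R) = -1/(-21 + R) - 4*R*(19 + R)
-B(1/146) = -(-1 - 4*(-21 + 1/146)*(19 + 1/146)/146)/(-21 + 1/146) = -(-1 - 4*1/146*(-21 + 1/146)*(19 + 1/146))/(-21 + 1/146) = -(-1 - 4*1/146*(-3065/146)*2775/146)/(-3065/146) = -(-146)*(-1 + 8505375/778034)/3065 = -(-146)*7727341/(3065*778034) = -1*(-7727341/16333385) = 7727341/16333385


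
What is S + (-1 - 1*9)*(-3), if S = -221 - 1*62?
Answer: -253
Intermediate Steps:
S = -283 (S = -221 - 62 = -283)
S + (-1 - 1*9)*(-3) = -283 + (-1 - 1*9)*(-3) = -283 + (-1 - 9)*(-3) = -283 - 10*(-3) = -283 + 30 = -253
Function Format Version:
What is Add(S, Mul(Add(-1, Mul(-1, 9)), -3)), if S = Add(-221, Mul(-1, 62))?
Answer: -253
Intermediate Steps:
S = -283 (S = Add(-221, -62) = -283)
Add(S, Mul(Add(-1, Mul(-1, 9)), -3)) = Add(-283, Mul(Add(-1, Mul(-1, 9)), -3)) = Add(-283, Mul(Add(-1, -9), -3)) = Add(-283, Mul(-10, -3)) = Add(-283, 30) = -253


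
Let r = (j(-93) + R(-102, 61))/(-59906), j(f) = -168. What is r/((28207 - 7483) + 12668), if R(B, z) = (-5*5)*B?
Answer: -1191/1000190576 ≈ -1.1908e-6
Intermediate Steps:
R(B, z) = -25*B
r = -1191/29953 (r = (-168 - 25*(-102))/(-59906) = (-168 + 2550)*(-1/59906) = 2382*(-1/59906) = -1191/29953 ≈ -0.039762)
r/((28207 - 7483) + 12668) = -1191/(29953*((28207 - 7483) + 12668)) = -1191/(29953*(20724 + 12668)) = -1191/29953/33392 = -1191/29953*1/33392 = -1191/1000190576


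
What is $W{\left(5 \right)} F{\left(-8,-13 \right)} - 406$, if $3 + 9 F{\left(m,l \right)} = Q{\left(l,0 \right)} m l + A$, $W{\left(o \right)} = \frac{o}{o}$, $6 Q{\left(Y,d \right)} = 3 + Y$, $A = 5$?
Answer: $- \frac{11476}{27} \approx -425.04$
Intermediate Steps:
$Q{\left(Y,d \right)} = \frac{1}{2} + \frac{Y}{6}$ ($Q{\left(Y,d \right)} = \frac{3 + Y}{6} = \frac{1}{2} + \frac{Y}{6}$)
$W{\left(o \right)} = 1$
$F{\left(m,l \right)} = \frac{2}{9} + \frac{l m \left(\frac{1}{2} + \frac{l}{6}\right)}{9}$ ($F{\left(m,l \right)} = - \frac{1}{3} + \frac{\left(\frac{1}{2} + \frac{l}{6}\right) m l + 5}{9} = - \frac{1}{3} + \frac{m \left(\frac{1}{2} + \frac{l}{6}\right) l + 5}{9} = - \frac{1}{3} + \frac{l m \left(\frac{1}{2} + \frac{l}{6}\right) + 5}{9} = - \frac{1}{3} + \frac{5 + l m \left(\frac{1}{2} + \frac{l}{6}\right)}{9} = - \frac{1}{3} + \left(\frac{5}{9} + \frac{l m \left(\frac{1}{2} + \frac{l}{6}\right)}{9}\right) = \frac{2}{9} + \frac{l m \left(\frac{1}{2} + \frac{l}{6}\right)}{9}$)
$W{\left(5 \right)} F{\left(-8,-13 \right)} - 406 = 1 \left(\frac{2}{9} + \frac{1}{54} \left(-13\right) \left(-8\right) \left(3 - 13\right)\right) - 406 = 1 \left(\frac{2}{9} + \frac{1}{54} \left(-13\right) \left(-8\right) \left(-10\right)\right) - 406 = 1 \left(\frac{2}{9} - \frac{520}{27}\right) - 406 = 1 \left(- \frac{514}{27}\right) - 406 = - \frac{514}{27} - 406 = - \frac{11476}{27}$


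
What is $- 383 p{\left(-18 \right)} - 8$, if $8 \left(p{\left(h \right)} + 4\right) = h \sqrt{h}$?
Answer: $1524 + \frac{10341 i \sqrt{2}}{4} \approx 1524.0 + 3656.1 i$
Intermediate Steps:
$p{\left(h \right)} = -4 + \frac{h^{\frac{3}{2}}}{8}$ ($p{\left(h \right)} = -4 + \frac{h \sqrt{h}}{8} = -4 + \frac{h^{\frac{3}{2}}}{8}$)
$- 383 p{\left(-18 \right)} - 8 = - 383 \left(-4 + \frac{\left(-18\right)^{\frac{3}{2}}}{8}\right) - 8 = - 383 \left(-4 + \frac{\left(-54\right) i \sqrt{2}}{8}\right) - 8 = - 383 \left(-4 - \frac{27 i \sqrt{2}}{4}\right) - 8 = \left(1532 + \frac{10341 i \sqrt{2}}{4}\right) - 8 = 1524 + \frac{10341 i \sqrt{2}}{4}$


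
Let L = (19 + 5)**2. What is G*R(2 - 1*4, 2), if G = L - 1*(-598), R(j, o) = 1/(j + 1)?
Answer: -1174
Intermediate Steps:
R(j, o) = 1/(1 + j)
L = 576 (L = 24**2 = 576)
G = 1174 (G = 576 - 1*(-598) = 576 + 598 = 1174)
G*R(2 - 1*4, 2) = 1174/(1 + (2 - 1*4)) = 1174/(1 + (2 - 4)) = 1174/(1 - 2) = 1174/(-1) = 1174*(-1) = -1174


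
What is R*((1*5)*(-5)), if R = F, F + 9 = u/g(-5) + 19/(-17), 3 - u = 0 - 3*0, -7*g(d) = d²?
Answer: 4657/17 ≈ 273.94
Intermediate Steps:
g(d) = -d²/7
u = 3 (u = 3 - (0 - 3*0) = 3 - (0 + 0) = 3 - 1*0 = 3 + 0 = 3)
F = -4657/425 (F = -9 + (3/((-⅐*(-5)²)) + 19/(-17)) = -9 + (3/((-⅐*25)) + 19*(-1/17)) = -9 + (3/(-25/7) - 19/17) = -9 + (3*(-7/25) - 19/17) = -9 + (-21/25 - 19/17) = -9 - 832/425 = -4657/425 ≈ -10.958)
R = -4657/425 ≈ -10.958
R*((1*5)*(-5)) = -4657*1*5*(-5)/425 = -4657*(-5)/85 = -4657/425*(-25) = 4657/17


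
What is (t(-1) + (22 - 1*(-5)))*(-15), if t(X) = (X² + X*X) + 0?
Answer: -435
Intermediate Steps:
t(X) = 2*X² (t(X) = (X² + X²) + 0 = 2*X² + 0 = 2*X²)
(t(-1) + (22 - 1*(-5)))*(-15) = (2*(-1)² + (22 - 1*(-5)))*(-15) = (2*1 + (22 + 5))*(-15) = (2 + 27)*(-15) = 29*(-15) = -435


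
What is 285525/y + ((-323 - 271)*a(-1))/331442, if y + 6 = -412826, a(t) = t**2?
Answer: -47440099629/68414931872 ≈ -0.69342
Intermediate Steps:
y = -412832 (y = -6 - 412826 = -412832)
285525/y + ((-323 - 271)*a(-1))/331442 = 285525/(-412832) + ((-323 - 271)*(-1)**2)/331442 = 285525*(-1/412832) - 594*1*(1/331442) = -285525/412832 - 594*1/331442 = -285525/412832 - 297/165721 = -47440099629/68414931872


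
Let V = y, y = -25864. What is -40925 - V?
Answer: -15061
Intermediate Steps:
V = -25864
-40925 - V = -40925 - 1*(-25864) = -40925 + 25864 = -15061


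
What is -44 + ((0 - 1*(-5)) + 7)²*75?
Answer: 10756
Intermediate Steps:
-44 + ((0 - 1*(-5)) + 7)²*75 = -44 + ((0 + 5) + 7)²*75 = -44 + (5 + 7)²*75 = -44 + 12²*75 = -44 + 144*75 = -44 + 10800 = 10756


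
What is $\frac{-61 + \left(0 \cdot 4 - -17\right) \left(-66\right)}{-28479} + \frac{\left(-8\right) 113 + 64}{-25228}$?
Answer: $\frac{1920253}{25659579} \approx 0.074836$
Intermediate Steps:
$\frac{-61 + \left(0 \cdot 4 - -17\right) \left(-66\right)}{-28479} + \frac{\left(-8\right) 113 + 64}{-25228} = \left(-61 + \left(0 + 17\right) \left(-66\right)\right) \left(- \frac{1}{28479}\right) + \left(-904 + 64\right) \left(- \frac{1}{25228}\right) = \left(-61 + 17 \left(-66\right)\right) \left(- \frac{1}{28479}\right) - - \frac{30}{901} = \left(-61 - 1122\right) \left(- \frac{1}{28479}\right) + \frac{30}{901} = \left(-1183\right) \left(- \frac{1}{28479}\right) + \frac{30}{901} = \frac{1183}{28479} + \frac{30}{901} = \frac{1920253}{25659579}$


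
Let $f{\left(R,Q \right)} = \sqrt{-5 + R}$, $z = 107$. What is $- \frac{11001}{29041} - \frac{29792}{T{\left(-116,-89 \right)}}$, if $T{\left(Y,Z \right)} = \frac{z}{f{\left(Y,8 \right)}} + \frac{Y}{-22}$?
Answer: $- \frac{552153840949}{430184333} - \frac{35065184 i}{14813} \approx -1283.5 - 2367.2 i$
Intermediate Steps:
$T{\left(Y,Z \right)} = \frac{107}{\sqrt{-5 + Y}} - \frac{Y}{22}$ ($T{\left(Y,Z \right)} = \frac{107}{\sqrt{-5 + Y}} + \frac{Y}{-22} = \frac{107}{\sqrt{-5 + Y}} + Y \left(- \frac{1}{22}\right) = \frac{107}{\sqrt{-5 + Y}} - \frac{Y}{22}$)
$- \frac{11001}{29041} - \frac{29792}{T{\left(-116,-89 \right)}} = - \frac{11001}{29041} - \frac{29792}{\frac{107}{\sqrt{-5 - 116}} - - \frac{58}{11}} = \left(-11001\right) \frac{1}{29041} - \frac{29792}{\frac{107}{11 i} + \frac{58}{11}} = - \frac{11001}{29041} - \frac{29792}{107 \left(- \frac{i}{11}\right) + \frac{58}{11}} = - \frac{11001}{29041} - \frac{29792}{- \frac{107 i}{11} + \frac{58}{11}} = - \frac{11001}{29041} - \frac{29792}{\frac{58}{11} - \frac{107 i}{11}} = - \frac{11001}{29041} - 29792 \frac{121 \left(\frac{58}{11} + \frac{107 i}{11}\right)}{14813} = - \frac{11001}{29041} - \frac{3604832 \left(\frac{58}{11} + \frac{107 i}{11}\right)}{14813}$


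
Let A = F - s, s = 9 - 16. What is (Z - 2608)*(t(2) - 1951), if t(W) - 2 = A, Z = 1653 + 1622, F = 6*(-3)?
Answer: -1307320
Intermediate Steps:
F = -18
s = -7
Z = 3275
A = -11 (A = -18 - 1*(-7) = -18 + 7 = -11)
t(W) = -9 (t(W) = 2 - 11 = -9)
(Z - 2608)*(t(2) - 1951) = (3275 - 2608)*(-9 - 1951) = 667*(-1960) = -1307320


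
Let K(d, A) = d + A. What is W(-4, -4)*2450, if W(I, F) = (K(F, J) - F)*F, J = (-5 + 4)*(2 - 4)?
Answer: -19600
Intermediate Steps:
J = 2 (J = -1*(-2) = 2)
K(d, A) = A + d
W(I, F) = 2*F (W(I, F) = ((2 + F) - F)*F = 2*F)
W(-4, -4)*2450 = (2*(-4))*2450 = -8*2450 = -19600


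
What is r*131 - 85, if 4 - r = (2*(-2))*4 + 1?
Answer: 2404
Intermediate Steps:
r = 19 (r = 4 - ((2*(-2))*4 + 1) = 4 - (-4*4 + 1) = 4 - (-16 + 1) = 4 - 1*(-15) = 4 + 15 = 19)
r*131 - 85 = 19*131 - 85 = 2489 - 85 = 2404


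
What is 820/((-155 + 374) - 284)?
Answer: -164/13 ≈ -12.615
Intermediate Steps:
820/((-155 + 374) - 284) = 820/(219 - 284) = 820/(-65) = 820*(-1/65) = -164/13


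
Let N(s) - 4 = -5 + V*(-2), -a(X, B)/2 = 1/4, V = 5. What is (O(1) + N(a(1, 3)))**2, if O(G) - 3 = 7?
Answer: 1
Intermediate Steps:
a(X, B) = -1/2 (a(X, B) = -2/4 = -2*1/4 = -1/2)
N(s) = -11 (N(s) = 4 + (-5 + 5*(-2)) = 4 + (-5 - 10) = 4 - 15 = -11)
O(G) = 10 (O(G) = 3 + 7 = 10)
(O(1) + N(a(1, 3)))**2 = (10 - 11)**2 = (-1)**2 = 1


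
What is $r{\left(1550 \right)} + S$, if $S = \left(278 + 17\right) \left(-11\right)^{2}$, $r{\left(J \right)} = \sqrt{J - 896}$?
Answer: $35695 + \sqrt{654} \approx 35721.0$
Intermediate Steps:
$r{\left(J \right)} = \sqrt{-896 + J}$
$S = 35695$ ($S = 295 \cdot 121 = 35695$)
$r{\left(1550 \right)} + S = \sqrt{-896 + 1550} + 35695 = \sqrt{654} + 35695 = 35695 + \sqrt{654}$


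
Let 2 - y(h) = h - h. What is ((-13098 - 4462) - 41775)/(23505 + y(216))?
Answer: -59335/23507 ≈ -2.5241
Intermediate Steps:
y(h) = 2 (y(h) = 2 - (h - h) = 2 - 1*0 = 2 + 0 = 2)
((-13098 - 4462) - 41775)/(23505 + y(216)) = ((-13098 - 4462) - 41775)/(23505 + 2) = (-17560 - 41775)/23507 = -59335*1/23507 = -59335/23507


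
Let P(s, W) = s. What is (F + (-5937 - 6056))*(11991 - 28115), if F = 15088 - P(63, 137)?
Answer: -48887968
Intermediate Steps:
F = 15025 (F = 15088 - 1*63 = 15088 - 63 = 15025)
(F + (-5937 - 6056))*(11991 - 28115) = (15025 + (-5937 - 6056))*(11991 - 28115) = (15025 - 11993)*(-16124) = 3032*(-16124) = -48887968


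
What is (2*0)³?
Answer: 0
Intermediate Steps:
(2*0)³ = 0³ = 0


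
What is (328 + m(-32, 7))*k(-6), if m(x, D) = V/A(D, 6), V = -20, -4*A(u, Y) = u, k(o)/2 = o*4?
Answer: -114048/7 ≈ -16293.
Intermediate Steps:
k(o) = 8*o (k(o) = 2*(o*4) = 2*(4*o) = 8*o)
A(u, Y) = -u/4
m(x, D) = 80/D (m(x, D) = -20*(-4/D) = -(-80)/D = 80/D)
(328 + m(-32, 7))*k(-6) = (328 + 80/7)*(8*(-6)) = (328 + 80*(⅐))*(-48) = (328 + 80/7)*(-48) = (2376/7)*(-48) = -114048/7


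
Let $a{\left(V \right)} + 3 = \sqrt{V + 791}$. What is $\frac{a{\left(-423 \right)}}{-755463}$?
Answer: $\frac{1}{251821} - \frac{4 \sqrt{23}}{755463} \approx -2.1422 \cdot 10^{-5}$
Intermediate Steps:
$a{\left(V \right)} = -3 + \sqrt{791 + V}$ ($a{\left(V \right)} = -3 + \sqrt{V + 791} = -3 + \sqrt{791 + V}$)
$\frac{a{\left(-423 \right)}}{-755463} = \frac{-3 + \sqrt{791 - 423}}{-755463} = \left(-3 + \sqrt{368}\right) \left(- \frac{1}{755463}\right) = \left(-3 + 4 \sqrt{23}\right) \left(- \frac{1}{755463}\right) = \frac{1}{251821} - \frac{4 \sqrt{23}}{755463}$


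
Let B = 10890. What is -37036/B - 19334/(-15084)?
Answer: -3223183/1520970 ≈ -2.1192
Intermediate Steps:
-37036/B - 19334/(-15084) = -37036/10890 - 19334/(-15084) = -37036*1/10890 - 19334*(-1/15084) = -18518/5445 + 9667/7542 = -3223183/1520970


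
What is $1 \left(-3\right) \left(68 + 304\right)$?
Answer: $-1116$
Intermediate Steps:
$1 \left(-3\right) \left(68 + 304\right) = \left(-3\right) 372 = -1116$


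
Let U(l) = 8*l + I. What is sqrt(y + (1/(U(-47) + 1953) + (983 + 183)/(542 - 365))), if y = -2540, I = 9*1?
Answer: I*sqrt(199645114716294)/280722 ≈ 50.333*I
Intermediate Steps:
I = 9
U(l) = 9 + 8*l (U(l) = 8*l + 9 = 9 + 8*l)
sqrt(y + (1/(U(-47) + 1953) + (983 + 183)/(542 - 365))) = sqrt(-2540 + (1/((9 + 8*(-47)) + 1953) + (983 + 183)/(542 - 365))) = sqrt(-2540 + (1/((9 - 376) + 1953) + 1166/177)) = sqrt(-2540 + (1/(-367 + 1953) + 1166*(1/177))) = sqrt(-2540 + (1/1586 + 1166/177)) = sqrt(-2540 + 1849453/280722) = sqrt(-711184427/280722) = I*sqrt(199645114716294)/280722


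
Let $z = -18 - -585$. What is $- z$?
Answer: $-567$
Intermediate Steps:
$z = 567$ ($z = -18 + 585 = 567$)
$- z = \left(-1\right) 567 = -567$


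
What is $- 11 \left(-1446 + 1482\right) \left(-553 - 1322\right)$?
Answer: $742500$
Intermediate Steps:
$- 11 \left(-1446 + 1482\right) \left(-553 - 1322\right) = - 11 \cdot 36 \left(-1875\right) = \left(-11\right) \left(-67500\right) = 742500$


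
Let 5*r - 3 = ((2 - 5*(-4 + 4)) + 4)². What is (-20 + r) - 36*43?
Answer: -7801/5 ≈ -1560.2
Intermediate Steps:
r = 39/5 (r = ⅗ + ((2 - 5*(-4 + 4)) + 4)²/5 = ⅗ + ((2 - 5*0) + 4)²/5 = ⅗ + ((2 + 0) + 4)²/5 = ⅗ + (2 + 4)²/5 = ⅗ + (⅕)*6² = ⅗ + (⅕)*36 = ⅗ + 36/5 = 39/5 ≈ 7.8000)
(-20 + r) - 36*43 = (-20 + 39/5) - 36*43 = -61/5 - 1548 = -7801/5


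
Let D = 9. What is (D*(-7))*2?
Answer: -126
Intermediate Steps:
(D*(-7))*2 = (9*(-7))*2 = -63*2 = -126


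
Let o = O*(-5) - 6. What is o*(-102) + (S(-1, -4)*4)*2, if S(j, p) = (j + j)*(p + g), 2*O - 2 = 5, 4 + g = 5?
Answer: 2445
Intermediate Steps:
g = 1 (g = -4 + 5 = 1)
O = 7/2 (O = 1 + (½)*5 = 1 + 5/2 = 7/2 ≈ 3.5000)
S(j, p) = 2*j*(1 + p) (S(j, p) = (j + j)*(p + 1) = (2*j)*(1 + p) = 2*j*(1 + p))
o = -47/2 (o = (7/2)*(-5) - 6 = -35/2 - 6 = -47/2 ≈ -23.500)
o*(-102) + (S(-1, -4)*4)*2 = -47/2*(-102) + ((2*(-1)*(1 - 4))*4)*2 = 2397 + ((2*(-1)*(-3))*4)*2 = 2397 + (6*4)*2 = 2397 + 24*2 = 2397 + 48 = 2445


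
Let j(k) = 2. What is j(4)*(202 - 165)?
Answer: 74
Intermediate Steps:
j(4)*(202 - 165) = 2*(202 - 165) = 2*37 = 74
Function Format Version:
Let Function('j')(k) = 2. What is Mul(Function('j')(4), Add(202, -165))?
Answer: 74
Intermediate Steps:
Mul(Function('j')(4), Add(202, -165)) = Mul(2, Add(202, -165)) = Mul(2, 37) = 74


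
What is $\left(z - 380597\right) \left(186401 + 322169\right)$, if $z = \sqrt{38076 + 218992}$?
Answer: $-193560216290 + 1017140 \sqrt{64267} \approx -1.933 \cdot 10^{11}$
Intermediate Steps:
$z = 2 \sqrt{64267}$ ($z = \sqrt{257068} = 2 \sqrt{64267} \approx 507.02$)
$\left(z - 380597\right) \left(186401 + 322169\right) = \left(2 \sqrt{64267} - 380597\right) \left(186401 + 322169\right) = \left(-380597 + 2 \sqrt{64267}\right) 508570 = -193560216290 + 1017140 \sqrt{64267}$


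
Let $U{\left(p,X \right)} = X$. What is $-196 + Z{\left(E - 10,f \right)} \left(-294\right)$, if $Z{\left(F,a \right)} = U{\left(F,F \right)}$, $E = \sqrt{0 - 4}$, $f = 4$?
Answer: $2744 - 588 i \approx 2744.0 - 588.0 i$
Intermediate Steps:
$E = 2 i$ ($E = \sqrt{-4} = 2 i \approx 2.0 i$)
$Z{\left(F,a \right)} = F$
$-196 + Z{\left(E - 10,f \right)} \left(-294\right) = -196 + \left(2 i - 10\right) \left(-294\right) = -196 + \left(-10 + 2 i\right) \left(-294\right) = -196 + \left(2940 - 588 i\right) = 2744 - 588 i$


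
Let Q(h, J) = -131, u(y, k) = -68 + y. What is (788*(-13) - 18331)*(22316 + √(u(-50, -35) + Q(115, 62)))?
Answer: -637679700 - 28575*I*√249 ≈ -6.3768e+8 - 4.5091e+5*I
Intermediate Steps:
(788*(-13) - 18331)*(22316 + √(u(-50, -35) + Q(115, 62))) = (788*(-13) - 18331)*(22316 + √((-68 - 50) - 131)) = (-10244 - 18331)*(22316 + √(-118 - 131)) = -28575*(22316 + √(-249)) = -28575*(22316 + I*√249) = -637679700 - 28575*I*√249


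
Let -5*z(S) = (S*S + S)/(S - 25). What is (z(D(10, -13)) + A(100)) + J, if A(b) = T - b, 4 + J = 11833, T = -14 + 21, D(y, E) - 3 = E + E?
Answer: 1408573/120 ≈ 11738.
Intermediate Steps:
D(y, E) = 3 + 2*E (D(y, E) = 3 + (E + E) = 3 + 2*E)
T = 7
J = 11829 (J = -4 + 11833 = 11829)
A(b) = 7 - b
z(S) = -(S + S²)/(5*(-25 + S)) (z(S) = -(S*S + S)/(5*(S - 25)) = -(S² + S)/(5*(-25 + S)) = -(S + S²)/(5*(-25 + S)))
(z(D(10, -13)) + A(100)) + J = (-(3 + 2*(-13))*(1 + (3 + 2*(-13)))/(-125 + 5*(3 + 2*(-13))) + (7 - 1*100)) + 11829 = (-(3 - 26)*(1 + (3 - 26))/(-125 + 5*(3 - 26)) + (7 - 100)) + 11829 = (-1*(-23)*(1 - 23)/(-125 + 5*(-23)) - 93) + 11829 = (-1*(-23)*(-22)/(-125 - 115) - 93) + 11829 = (-1*(-23)*(-22)/(-240) - 93) + 11829 = (-1*(-23)*(-1/240)*(-22) - 93) + 11829 = (253/120 - 93) + 11829 = -10907/120 + 11829 = 1408573/120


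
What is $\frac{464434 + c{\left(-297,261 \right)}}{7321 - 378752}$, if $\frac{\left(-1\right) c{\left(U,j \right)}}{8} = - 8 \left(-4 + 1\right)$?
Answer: $- \frac{464242}{371431} \approx -1.2499$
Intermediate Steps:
$c{\left(U,j \right)} = -192$ ($c{\left(U,j \right)} = - 8 \left(- 8 \left(-4 + 1\right)\right) = - 8 \left(\left(-8\right) \left(-3\right)\right) = \left(-8\right) 24 = -192$)
$\frac{464434 + c{\left(-297,261 \right)}}{7321 - 378752} = \frac{464434 - 192}{7321 - 378752} = \frac{464242}{-371431} = 464242 \left(- \frac{1}{371431}\right) = - \frac{464242}{371431}$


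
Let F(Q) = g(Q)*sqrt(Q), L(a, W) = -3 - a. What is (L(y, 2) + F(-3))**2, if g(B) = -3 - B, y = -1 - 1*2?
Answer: 0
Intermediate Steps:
y = -3 (y = -1 - 2 = -3)
F(Q) = sqrt(Q)*(-3 - Q) (F(Q) = (-3 - Q)*sqrt(Q) = sqrt(Q)*(-3 - Q))
(L(y, 2) + F(-3))**2 = ((-3 - 1*(-3)) + sqrt(-3)*(-3 - 1*(-3)))**2 = ((-3 + 3) + (I*sqrt(3))*(-3 + 3))**2 = (0 + (I*sqrt(3))*0)**2 = (0 + 0)**2 = 0**2 = 0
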